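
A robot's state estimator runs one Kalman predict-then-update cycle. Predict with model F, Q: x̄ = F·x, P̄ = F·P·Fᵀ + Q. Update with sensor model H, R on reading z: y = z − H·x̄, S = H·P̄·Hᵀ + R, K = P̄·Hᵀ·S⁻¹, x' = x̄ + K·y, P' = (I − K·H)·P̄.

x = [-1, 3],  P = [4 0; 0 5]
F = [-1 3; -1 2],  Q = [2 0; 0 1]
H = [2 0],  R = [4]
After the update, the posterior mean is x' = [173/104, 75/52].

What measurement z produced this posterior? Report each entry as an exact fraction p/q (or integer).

x̄ = F·x = [10, 7]
P̄ = F·P·Fᵀ + Q = [51 34; 34 25]
S = H·P̄·Hᵀ + R = [208]
K = P̄·Hᵀ·S⁻¹ = [51/104; 17/52]
x' − x̄ = [-867/104, -289/52] = K·y
y = (KᵀK)⁻¹·Kᵀ·(x' − x̄) = [-17]
z = y + H·x̄ = [-17] + [20] = [3]

z = [3]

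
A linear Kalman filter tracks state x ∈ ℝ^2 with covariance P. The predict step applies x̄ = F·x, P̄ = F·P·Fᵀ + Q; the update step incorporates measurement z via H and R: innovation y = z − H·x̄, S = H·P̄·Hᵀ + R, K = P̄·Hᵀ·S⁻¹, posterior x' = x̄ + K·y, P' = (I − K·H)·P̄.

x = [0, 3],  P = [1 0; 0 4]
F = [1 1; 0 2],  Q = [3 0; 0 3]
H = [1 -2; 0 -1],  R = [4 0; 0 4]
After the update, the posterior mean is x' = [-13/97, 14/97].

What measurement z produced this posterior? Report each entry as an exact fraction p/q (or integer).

x̄ = F·x = [3, 6]
P̄ = F·P·Fᵀ + Q = [8 8; 8 19]
S = H·P̄·Hᵀ + R = [56 30; 30 23]
K = P̄·Hᵀ·S⁻¹ = [14/97 -52/97; -30/97 -41/97]
x' − x̄ = [-304/97, -568/97] = K·y
y = (KᵀK)⁻¹·Kᵀ·(x' − x̄) = [8, 8]
z = y + H·x̄ = [8, 8] + [-9, -6] = [-1, 2]

z = [-1, 2]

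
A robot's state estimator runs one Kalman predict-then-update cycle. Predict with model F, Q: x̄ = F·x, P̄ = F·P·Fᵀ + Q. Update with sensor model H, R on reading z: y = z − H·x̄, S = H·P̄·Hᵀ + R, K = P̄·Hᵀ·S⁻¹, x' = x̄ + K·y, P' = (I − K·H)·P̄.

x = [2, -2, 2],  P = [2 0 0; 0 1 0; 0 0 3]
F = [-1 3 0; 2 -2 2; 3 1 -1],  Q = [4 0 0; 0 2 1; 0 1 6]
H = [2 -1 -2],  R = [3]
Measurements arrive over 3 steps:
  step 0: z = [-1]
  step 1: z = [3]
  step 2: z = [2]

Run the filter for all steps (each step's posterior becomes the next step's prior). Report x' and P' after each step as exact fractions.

step 0: x' = [-854/285, 1684/285, -1507/285], P' = [2159/285 -274/285 2227/285; -274/285 4274/285 -2327/285; 2227/285 -2327/285 3491/285]
step 1: x' = [1725808/416609, -787930/416609, 1468176/416609], P' = [20482865/416609 -5255234/416609 22944483/416609; -5255234/416609 5592626/416609 -7786287/416609; 22944483/416609 -7786287/416609 26850813/416609]
step 2: x' = [-29175826/70747877, -249271996/70747877, 25547132/70747877], P' = [128872383203/2900662957 -23151447718/2900662957 139701081241/2900662957; -23151447718/2900662957 33942010618/2900662957 -38324061267/2900662957; 139701081241/2900662957 -38324061267/2900662957 159391450021/2900662957]

step 0: x̄ = F·x = [-8, 12, 2]
step 0: P̄ = F·P·Fᵀ + Q = [15 -10 -3; -10 26 5; -3 5 28]
step 0: y = z − H·x̄ = [31]
step 0: S = H·P̄·Hᵀ + R = [285]
step 0: K = P̄·Hᵀ·S⁻¹ = [46/285; -56/285; -67/285]
step 0: x' = x̄ + K·y = [-854/285, 1684/285, -1507/285]
step 0: P' = (I − K·H)·P̄ = [2159/285 -274/285 2227/285; -274/285 4274/285 -2327/285; 2227/285 -2327/285 3491/285]
step 1: x̄ = F·x = [5906/285, -1618/57, 629/285]
step 1: P̄ = F·P·Fᵀ + Q = [43409/285 -10114/57 13361/285; -10114/57 15778/57 -319/57; 13361/285 -319/57 18554/285]
step 1: y = z − H·x̄ = [-17789/285]
step 1: S = H·P̄·Hᵀ + R = [416609/285]
step 1: K = P̄·Hᵀ·S⁻¹ = [110666/416609; -176840/416609; -8791/416609]
step 1: x' = x̄ + K·y = [1725808/416609, -787930/416609, 1468176/416609]
step 1: P' = (I − K·H)·P̄ = [20482865/416609 -5255234/416609 22944483/416609; -5255234/416609 5592626/416609 -7786287/416609; 22944483/416609 -7786287/416609 26850813/416609]
step 2: x̄ = F·x = [-4089598/416609, 7963828/416609, 2921318/416609]
step 2: P̄ = F·P·Fᵀ + Q = [104014339/416609 -209170046/416609 -40409245/416609; -209170046/416609 500426466/416609 140080641/416609; -40409245/416609 140080641/416609 65663150/416609]
step 2: y = z − H·x̄ = [22818878/416609]
step 2: S = H·P̄·Hᵀ + R = [2900662957/416609]
step 2: K = P̄·Hᵀ·S⁻¹ = [498017214/2900662957; -1198927840/2900662957; -352225431/2900662957]
step 2: x' = x̄ + K·y = [-29175826/70747877, -249271996/70747877, 25547132/70747877]
step 2: P' = (I − K·H)·P̄ = [128872383203/2900662957 -23151447718/2900662957 139701081241/2900662957; -23151447718/2900662957 33942010618/2900662957 -38324061267/2900662957; 139701081241/2900662957 -38324061267/2900662957 159391450021/2900662957]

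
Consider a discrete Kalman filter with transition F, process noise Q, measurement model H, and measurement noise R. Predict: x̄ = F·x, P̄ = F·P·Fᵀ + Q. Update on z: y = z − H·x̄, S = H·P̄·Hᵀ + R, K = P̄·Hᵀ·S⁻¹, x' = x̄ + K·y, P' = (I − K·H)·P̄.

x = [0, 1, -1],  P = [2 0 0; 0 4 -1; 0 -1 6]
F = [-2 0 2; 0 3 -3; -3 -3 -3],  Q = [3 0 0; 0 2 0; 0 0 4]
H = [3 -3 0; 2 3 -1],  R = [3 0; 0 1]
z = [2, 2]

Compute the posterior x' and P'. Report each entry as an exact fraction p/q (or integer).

x̄ = F·x = [-2, 6, 0]
P̄ = F·P·Fᵀ + Q = [35 -42 -18; -42 110 18; -18 18 94]
y = z − H·x̄ = [26, -12]
S = H·P̄·Hᵀ + R = [2064 -798; -798 685]
K = P̄·Hᵀ·S⁻¹ = [42637/259012 17651/129506; -836/4981 684/4981; -863/4981 -1558/4981]
x' = x̄ + K·y = [83457/129506, -58/4981, -3742/4981]
P' = (I − K·H)·P̄ = [557749/259012 9906/4981 50491/4981; 9906/4981 10742/4981 51354/4981; 50491/4981 51354/4981 256602/4981]

x' = [83457/129506, -58/4981, -3742/4981]
P' = [557749/259012 9906/4981 50491/4981; 9906/4981 10742/4981 51354/4981; 50491/4981 51354/4981 256602/4981]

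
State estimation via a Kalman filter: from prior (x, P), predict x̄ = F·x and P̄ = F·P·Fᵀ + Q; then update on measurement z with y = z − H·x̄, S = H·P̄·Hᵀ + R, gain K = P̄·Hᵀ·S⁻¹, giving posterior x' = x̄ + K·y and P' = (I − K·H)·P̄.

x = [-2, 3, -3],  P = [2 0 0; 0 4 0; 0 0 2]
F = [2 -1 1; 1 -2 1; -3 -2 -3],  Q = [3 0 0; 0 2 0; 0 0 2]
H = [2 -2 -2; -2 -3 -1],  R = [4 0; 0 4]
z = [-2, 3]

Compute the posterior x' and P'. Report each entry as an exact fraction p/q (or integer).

x' = [-1131/3866, -3621/1933, 5315/1933]
P' = [8366/9665 -7523/9665 2611/1933; -7523/9665 15664/9665 -4734/1933; 2611/1933 -4734/1933 8784/1933]

x̄ = F·x = [-10, -11, 9]
P̄ = F·P·Fᵀ + Q = [17 14 -10; 14 22 4; -10 4 54]
y = z − H·x̄ = [14, -41]
S = H·P̄·Hᵀ + R = [376 156; 156 476]
K = P̄·Hᵀ·S⁻¹ = [1417/9665 -3609/19330; 483/19330 -2069/9665; -1439/3866 49/1933]
x' = x̄ + K·y = [-1131/3866, -3621/1933, 5315/1933]
P' = (I − K·H)·P̄ = [8366/9665 -7523/9665 2611/1933; -7523/9665 15664/9665 -4734/1933; 2611/1933 -4734/1933 8784/1933]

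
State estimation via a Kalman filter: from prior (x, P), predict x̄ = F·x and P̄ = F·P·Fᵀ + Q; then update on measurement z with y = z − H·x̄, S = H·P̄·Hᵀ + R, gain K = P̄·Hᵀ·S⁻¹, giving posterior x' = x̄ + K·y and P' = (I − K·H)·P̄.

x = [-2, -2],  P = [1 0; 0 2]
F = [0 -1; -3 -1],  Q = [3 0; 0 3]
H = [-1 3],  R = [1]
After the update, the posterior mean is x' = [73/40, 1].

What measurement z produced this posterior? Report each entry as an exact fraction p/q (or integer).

x̄ = F·x = [2, 8]
P̄ = F·P·Fᵀ + Q = [5 2; 2 14]
S = H·P̄·Hᵀ + R = [120]
K = P̄·Hᵀ·S⁻¹ = [1/120; 1/3]
x' − x̄ = [-7/40, -7] = K·y
y = (KᵀK)⁻¹·Kᵀ·(x' − x̄) = [-21]
z = y + H·x̄ = [-21] + [22] = [1]

z = [1]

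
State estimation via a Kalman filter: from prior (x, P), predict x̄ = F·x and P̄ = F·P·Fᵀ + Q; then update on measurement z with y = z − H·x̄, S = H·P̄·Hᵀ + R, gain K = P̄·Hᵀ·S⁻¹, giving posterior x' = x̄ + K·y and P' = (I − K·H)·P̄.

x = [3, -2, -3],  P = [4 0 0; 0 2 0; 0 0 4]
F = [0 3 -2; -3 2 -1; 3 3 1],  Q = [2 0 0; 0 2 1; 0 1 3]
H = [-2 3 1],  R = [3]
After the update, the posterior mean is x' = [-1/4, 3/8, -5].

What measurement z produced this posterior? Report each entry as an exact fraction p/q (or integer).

z = [-3]

x̄ = F·x = [0, -10, 0]
P̄ = F·P·Fᵀ + Q = [36 20 10; 20 50 -27; 10 -27 61]
S = H·P̄·Hᵀ + R = [216]
K = P̄·Hᵀ·S⁻¹ = [-1/108; 83/216; -5/27]
x' − x̄ = [-1/4, 83/8, -5] = K·y
y = (KᵀK)⁻¹·Kᵀ·(x' − x̄) = [27]
z = y + H·x̄ = [27] + [-30] = [-3]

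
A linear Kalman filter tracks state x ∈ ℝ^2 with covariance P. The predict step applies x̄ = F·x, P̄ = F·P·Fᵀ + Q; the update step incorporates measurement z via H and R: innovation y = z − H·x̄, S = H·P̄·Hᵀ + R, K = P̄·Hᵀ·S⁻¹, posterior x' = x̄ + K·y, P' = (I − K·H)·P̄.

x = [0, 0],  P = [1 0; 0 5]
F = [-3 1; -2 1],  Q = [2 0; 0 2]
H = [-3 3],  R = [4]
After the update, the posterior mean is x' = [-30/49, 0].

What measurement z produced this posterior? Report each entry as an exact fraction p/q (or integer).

z = [2]

x̄ = F·x = [0, 0]
P̄ = F·P·Fᵀ + Q = [16 11; 11 11]
S = H·P̄·Hᵀ + R = [49]
K = P̄·Hᵀ·S⁻¹ = [-15/49; 0]
x' − x̄ = [-30/49, 0] = K·y
y = (KᵀK)⁻¹·Kᵀ·(x' − x̄) = [2]
z = y + H·x̄ = [2] + [0] = [2]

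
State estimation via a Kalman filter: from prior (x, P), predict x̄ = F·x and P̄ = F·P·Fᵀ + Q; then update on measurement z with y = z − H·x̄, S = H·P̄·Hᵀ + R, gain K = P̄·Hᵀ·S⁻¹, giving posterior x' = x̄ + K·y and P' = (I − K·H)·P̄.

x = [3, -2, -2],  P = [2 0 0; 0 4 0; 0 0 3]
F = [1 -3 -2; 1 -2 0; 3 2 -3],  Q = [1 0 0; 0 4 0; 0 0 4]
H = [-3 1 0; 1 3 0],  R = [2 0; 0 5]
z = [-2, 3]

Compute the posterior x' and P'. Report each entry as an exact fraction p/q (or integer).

x̄ = F·x = [13, 7, 11]
P̄ = F·P·Fᵀ + Q = [51 26 0; 26 22 -10; 0 -10 65]
y = z − H·x̄ = [30, -31]
S = H·P̄·Hᵀ + R = [327 -295; -295 410]
K = P̄·Hᵀ·S⁻¹ = [-2803/9409 4718/47045; 836/9409 13564/47045; -2590/9409 -2552/9409]
x' = x̄ + K·y = [44877/47045, 34231/47045, 104911/9409]
P' = (I − K·H)·P̄ = [10768/47045 4274/47045 278/9409; 4274/47045 21182/47045 -4346/9409; 278/9409 -4346/9409 509125/9409]

x' = [44877/47045, 34231/47045, 104911/9409]
P' = [10768/47045 4274/47045 278/9409; 4274/47045 21182/47045 -4346/9409; 278/9409 -4346/9409 509125/9409]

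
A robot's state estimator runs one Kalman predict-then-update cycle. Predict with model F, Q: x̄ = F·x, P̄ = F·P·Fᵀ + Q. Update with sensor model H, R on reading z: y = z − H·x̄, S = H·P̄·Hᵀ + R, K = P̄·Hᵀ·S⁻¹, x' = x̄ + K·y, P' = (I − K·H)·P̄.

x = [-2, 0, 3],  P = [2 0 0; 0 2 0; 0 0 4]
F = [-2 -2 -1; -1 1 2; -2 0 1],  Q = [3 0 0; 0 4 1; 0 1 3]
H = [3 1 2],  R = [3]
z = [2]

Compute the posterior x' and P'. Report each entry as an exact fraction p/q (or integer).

x' = [-1241/346, 1085/173, 1157/346]
P' = [3197/346 -2281/173 -2411/346; -2281/173 3814/173 1534/173; -2411/346 1534/173 2165/346]

x̄ = F·x = [1, 8, 7]
P̄ = F·P·Fᵀ + Q = [23 -8 4; -8 24 13; 4 13 15]
y = z − H·x̄ = [-23]
S = H·P̄·Hᵀ + R = [346]
K = P̄·Hᵀ·S⁻¹ = [69/346; 13/173; 55/346]
x' = x̄ + K·y = [-1241/346, 1085/173, 1157/346]
P' = (I − K·H)·P̄ = [3197/346 -2281/173 -2411/346; -2281/173 3814/173 1534/173; -2411/346 1534/173 2165/346]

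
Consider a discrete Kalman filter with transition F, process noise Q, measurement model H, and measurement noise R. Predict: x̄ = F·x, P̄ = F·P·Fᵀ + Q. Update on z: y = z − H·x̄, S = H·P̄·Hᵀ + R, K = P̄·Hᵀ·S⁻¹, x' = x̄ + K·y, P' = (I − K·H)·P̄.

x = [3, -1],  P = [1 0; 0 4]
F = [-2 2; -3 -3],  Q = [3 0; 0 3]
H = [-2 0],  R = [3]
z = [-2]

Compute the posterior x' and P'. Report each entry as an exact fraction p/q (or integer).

x' = [68/95, -1218/95]
P' = [69/95 -54/95; -54/95 3264/95]

x̄ = F·x = [-8, -6]
P̄ = F·P·Fᵀ + Q = [23 -18; -18 48]
y = z − H·x̄ = [-18]
S = H·P̄·Hᵀ + R = [95]
K = P̄·Hᵀ·S⁻¹ = [-46/95; 36/95]
x' = x̄ + K·y = [68/95, -1218/95]
P' = (I − K·H)·P̄ = [69/95 -54/95; -54/95 3264/95]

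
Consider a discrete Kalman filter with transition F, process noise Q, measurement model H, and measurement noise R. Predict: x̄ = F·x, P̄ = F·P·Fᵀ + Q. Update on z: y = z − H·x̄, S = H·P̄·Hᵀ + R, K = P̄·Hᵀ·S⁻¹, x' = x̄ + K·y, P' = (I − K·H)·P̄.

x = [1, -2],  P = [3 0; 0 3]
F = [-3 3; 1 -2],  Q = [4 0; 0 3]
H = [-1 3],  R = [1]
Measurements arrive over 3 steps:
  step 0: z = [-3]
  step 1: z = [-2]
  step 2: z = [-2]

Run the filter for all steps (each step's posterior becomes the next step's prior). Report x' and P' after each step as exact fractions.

step 0: x̄ = F·x = [-9, 5]
step 0: P̄ = F·P·Fᵀ + Q = [58 -27; -27 18]
step 0: y = z − H·x̄ = [-27]
step 0: S = H·P̄·Hᵀ + R = [383]
step 0: K = P̄·Hᵀ·S⁻¹ = [-139/383; 81/383]
step 0: x' = x̄ + K·y = [306/383, -272/383]
step 0: P' = (I − K·H)·P̄ = [2893/383 918/383; 918/383 333/383]
step 1: x̄ = F·x = [-1734/383, 850/383]
step 1: P̄ = F·P·Fᵀ + Q = [14042/383 -2415/383; -2415/383 1702/383]
step 1: y = z − H·x̄ = [-5050/383]
step 1: S = H·P̄·Hᵀ + R = [44233/383]
step 1: K = P̄·Hᵀ·S⁻¹ = [-3041/6319; 7521/44233]
step 1: x' = x̄ + K·y = [11488/6319, -1000/44233]
step 1: P' = (I − K·H)·P̄ = [62657/6319 19872/6319; 19872/6319 48875/44233]
step 2: x̄ = F·x = [-244248/44233, 82416/44233]
step 2: P̄ = F·P·Fᵀ + Q = [2060326/44233 -357111/44233; -357111/44233 210382/44233]
step 2: y = z − H·x̄ = [-579962/44233]
step 2: S = H·P̄·Hᵀ + R = [6140663/44233]
step 2: K = P̄·Hᵀ·S⁻¹ = [-3131659/6140663; 988257/6140663]
step 2: x' = x̄ + K·y = [7152998/6140663, -1516122/6140663]
step 2: P' = (I − K·H)·P̄ = [64306729/6140663 20391690/6140663; 20391690/6140663 7126649/6140663]

step 0: x' = [306/383, -272/383], P' = [2893/383 918/383; 918/383 333/383]
step 1: x' = [11488/6319, -1000/44233], P' = [62657/6319 19872/6319; 19872/6319 48875/44233]
step 2: x' = [7152998/6140663, -1516122/6140663], P' = [64306729/6140663 20391690/6140663; 20391690/6140663 7126649/6140663]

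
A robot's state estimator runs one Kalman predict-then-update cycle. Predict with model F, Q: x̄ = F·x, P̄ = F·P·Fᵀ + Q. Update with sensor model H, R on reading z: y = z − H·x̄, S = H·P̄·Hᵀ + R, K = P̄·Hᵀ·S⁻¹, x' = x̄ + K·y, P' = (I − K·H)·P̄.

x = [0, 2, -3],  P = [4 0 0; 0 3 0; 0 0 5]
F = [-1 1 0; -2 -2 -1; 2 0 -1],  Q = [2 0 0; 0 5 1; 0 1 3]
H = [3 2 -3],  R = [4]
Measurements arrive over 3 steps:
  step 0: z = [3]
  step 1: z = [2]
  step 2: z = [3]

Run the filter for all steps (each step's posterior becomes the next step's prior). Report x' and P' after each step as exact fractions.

step 0: x̄ = F·x = [2, -1, 3]
step 0: P̄ = F·P·Fᵀ + Q = [9 2 -8; 2 38 -10; -8 -10 24]
step 0: y = z − H·x̄ = [8]
step 0: S = H·P̄·Hᵀ + R = [741]
step 0: K = P̄·Hᵀ·S⁻¹ = [55/741; 112/741; -116/741]
step 0: x' = x̄ + K·y = [1922/741, 155/741, 1295/741]
step 0: P' = (I − K·H)·P̄ = [3644/741 -4678/741 452/741; -4678/741 15614/741 5582/741; 452/741 5582/741 4328/741]
step 1: x̄ = F·x = [-31/13, -5449/741, 2549/741]
step 1: P̄ = F·P·Fᵀ + Q = [528/13 -510/13 -382/13; -510/13 71777/741 20369/741; -382/13 20369/741 19319/741]
step 1: y = z − H·x̄ = [25328/741]
step 1: S = H·P̄·Hᵀ + R = [533471/741]
step 1: K = P̄·Hᵀ·S⁻¹ = [97470/533471; -4763/533471; -82541/533471]
step 1: x' = x̄ + K·y = [1301/337, -2581/337, -623/337]
step 1: P' = (I − K·H)·P̄ = [8846076/533471 -20301960/533471 -4818524/533471; -20301960/533471 51644078/533471 14133776/533471; -4818524/533471 14133776/533471 4714048/533471]
step 2: x̄ = F·x = [-3882/337, 3183/337, 3225/337]
step 2: P̄ = F·P·Fᵀ + Q = [102161016/533471 -104548304/533471 -77248372/533471; -104548304/533471 124187347/533471 79338607/533471; -77248372/533471 79338607/533471 60972861/533471]
step 2: y = z − H·x̄ = [15966/337]
step 2: S = H·P̄·Hᵀ + R = [1150915929/533471]
step 2: K = P̄·Hᵀ·S⁻¹ = [329131556/1150915929; -303286039/1150915929; -255986485/1150915929]
step 2: x' = x̄ + K·y = [778495338/383638643, -1166072697/383638643, -371292135/383638643]
step 2: P' = (I − K·H)·P̄ = [17341447768/1150915929 -38437520492/1150915929 -8722407968/1150915929; -38437520492/1150915929 95500550902/1150915929 25633894828/1150915929; -8722407968/1150915929 25633894828/1150915929 8708170564/1150915929]

step 0: x' = [1922/741, 155/741, 1295/741], P' = [3644/741 -4678/741 452/741; -4678/741 15614/741 5582/741; 452/741 5582/741 4328/741]
step 1: x' = [1301/337, -2581/337, -623/337], P' = [8846076/533471 -20301960/533471 -4818524/533471; -20301960/533471 51644078/533471 14133776/533471; -4818524/533471 14133776/533471 4714048/533471]
step 2: x' = [778495338/383638643, -1166072697/383638643, -371292135/383638643], P' = [17341447768/1150915929 -38437520492/1150915929 -8722407968/1150915929; -38437520492/1150915929 95500550902/1150915929 25633894828/1150915929; -8722407968/1150915929 25633894828/1150915929 8708170564/1150915929]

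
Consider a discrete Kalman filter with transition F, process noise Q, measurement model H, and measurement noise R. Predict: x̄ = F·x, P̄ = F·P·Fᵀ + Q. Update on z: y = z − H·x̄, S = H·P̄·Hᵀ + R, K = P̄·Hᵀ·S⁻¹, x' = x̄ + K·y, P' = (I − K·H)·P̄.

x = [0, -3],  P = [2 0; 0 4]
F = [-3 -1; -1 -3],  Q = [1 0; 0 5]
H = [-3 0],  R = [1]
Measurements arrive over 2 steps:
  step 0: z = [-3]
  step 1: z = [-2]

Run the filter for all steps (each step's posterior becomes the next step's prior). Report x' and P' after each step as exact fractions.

step 0: x̄ = F·x = [3, 9]
step 0: P̄ = F·P·Fᵀ + Q = [23 18; 18 43]
step 0: y = z − H·x̄ = [6]
step 0: S = H·P̄·Hᵀ + R = [208]
step 0: K = P̄·Hᵀ·S⁻¹ = [-69/208; -27/104]
step 0: x' = x̄ + K·y = [105/104, 387/52]
step 0: P' = (I − K·H)·P̄ = [23/208 9/104; 9/104 1507/52]
step 1: x̄ = F·x = [-1089/104, -2427/104]
step 1: P̄ = F·P·Fᵀ + Q = [6551/208 18333/208; 18333/208 55423/208]
step 1: y = z − H·x̄ = [-3475/104]
step 1: S = H·P̄·Hᵀ + R = [59167/208]
step 1: K = P̄·Hᵀ·S⁻¹ = [-19653/59167; -54999/59167]
step 1: x' = x̄ + K·y = [37128/59167, 456954/59167]
step 1: P' = (I − K·H)·P̄ = [6551/59167 18333/59167; 18333/59167 1222705/59167]

step 0: x' = [105/104, 387/52], P' = [23/208 9/104; 9/104 1507/52]
step 1: x' = [37128/59167, 456954/59167], P' = [6551/59167 18333/59167; 18333/59167 1222705/59167]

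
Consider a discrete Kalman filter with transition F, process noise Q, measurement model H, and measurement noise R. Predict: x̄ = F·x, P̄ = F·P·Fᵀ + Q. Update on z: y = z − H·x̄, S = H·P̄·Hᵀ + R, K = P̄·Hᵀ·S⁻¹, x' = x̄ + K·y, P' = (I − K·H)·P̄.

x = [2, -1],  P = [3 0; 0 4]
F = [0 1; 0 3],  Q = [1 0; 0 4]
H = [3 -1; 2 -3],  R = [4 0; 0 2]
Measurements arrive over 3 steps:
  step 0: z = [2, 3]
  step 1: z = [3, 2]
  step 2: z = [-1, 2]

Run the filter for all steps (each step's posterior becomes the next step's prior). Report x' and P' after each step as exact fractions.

step 0: x' = [313/1861, -1687/1861], P' = [1084/1861 888/1861; 888/1861 1112/1861]
step 1: x' = [326176/826043, -412569/826043], P' = [427992/826043 341844/826043; 341844/826043 442108/826043]
step 2: x' = [-218222514/345216367, -377673079/345216367], P' = [177052548/345216367 141078936/345216367; 141078936/345216367 183009368/345216367]

step 0: x̄ = F·x = [-1, -3]
step 0: P̄ = F·P·Fᵀ + Q = [5 12; 12 40]
step 0: y = z − H·x̄ = [2, -4]
step 0: S = H·P̄·Hᵀ + R = [17 18; 18 238]
step 0: K = P̄·Hᵀ·S⁻¹ = [591/1861 -248/1861; 388/1861 -780/1861]
step 0: x' = x̄ + K·y = [313/1861, -1687/1861]
step 0: P' = (I − K·H)·P̄ = [1084/1861 888/1861; 888/1861 1112/1861]
step 1: x̄ = F·x = [-1687/1861, -5061/1861]
step 1: P̄ = F·P·Fᵀ + Q = [2973/1861 3336/1861; 3336/1861 17452/1861]
step 1: y = z − H·x̄ = [3, -8087/1861]
step 1: S = H·P̄·Hᵀ + R = [17 18; 18 132650/1861]
step 1: K = P̄·Hᵀ·S⁻¹ = [235533/826043 -84774/826043; 145856/826043 -321318/826043]
step 1: x' = x̄ + K·y = [326176/826043, -412569/826043]
step 1: P' = (I − K·H)·P̄ = [427992/826043 341844/826043; 341844/826043 442108/826043]
step 2: x̄ = F·x = [-412569/826043, -1237707/826043]
step 2: P̄ = F·P·Fᵀ + Q = [1268151/826043 1326324/826043; 1326324/826043 7283144/826043]
step 2: y = z − H·x̄ = [-1, -1235897/826043]
step 2: S = H·P̄·Hᵀ + R = [17 18; 18 56357098/826043]
step 2: K = P̄·Hᵀ·S⁻¹ = [97519677/345216367 -34565856/345216367; 60056860/345216367 -133435116/345216367]
step 2: x' = x̄ + K·y = [-218222514/345216367, -377673079/345216367]
step 2: P' = (I − K·H)·P̄ = [177052548/345216367 141078936/345216367; 141078936/345216367 183009368/345216367]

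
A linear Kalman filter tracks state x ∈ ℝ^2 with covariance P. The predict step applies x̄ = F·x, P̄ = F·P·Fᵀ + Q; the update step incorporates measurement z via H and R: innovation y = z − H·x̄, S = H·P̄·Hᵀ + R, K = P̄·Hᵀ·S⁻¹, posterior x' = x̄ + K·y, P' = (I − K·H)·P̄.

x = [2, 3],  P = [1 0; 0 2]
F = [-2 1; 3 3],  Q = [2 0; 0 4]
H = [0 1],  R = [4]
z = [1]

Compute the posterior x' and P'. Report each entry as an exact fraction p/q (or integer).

x' = [-1, 13/5]
P' = [8 0; 0 124/35]

x̄ = F·x = [-1, 15]
P̄ = F·P·Fᵀ + Q = [8 0; 0 31]
y = z − H·x̄ = [-14]
S = H·P̄·Hᵀ + R = [35]
K = P̄·Hᵀ·S⁻¹ = [0; 31/35]
x' = x̄ + K·y = [-1, 13/5]
P' = (I − K·H)·P̄ = [8 0; 0 124/35]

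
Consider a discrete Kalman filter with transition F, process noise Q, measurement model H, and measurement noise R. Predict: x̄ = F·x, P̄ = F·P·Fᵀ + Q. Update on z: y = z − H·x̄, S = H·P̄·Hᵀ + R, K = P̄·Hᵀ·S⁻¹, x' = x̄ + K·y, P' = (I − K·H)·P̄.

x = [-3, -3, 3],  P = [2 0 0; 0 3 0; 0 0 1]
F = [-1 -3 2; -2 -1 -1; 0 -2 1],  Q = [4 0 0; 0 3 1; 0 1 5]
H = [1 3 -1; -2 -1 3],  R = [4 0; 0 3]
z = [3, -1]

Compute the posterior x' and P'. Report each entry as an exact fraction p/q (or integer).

x' = [27388/2391, -680/2391, 17131/2391]
P' = [55967/2391 -6049/2391 35270/2391; -6049/2391 2009/2391 -3112/2391; 35270/2391 -3112/2391 23294/2391]

x̄ = F·x = [18, 6, 9]
P̄ = F·P·Fᵀ + Q = [37 11 20; 11 15 6; 20 6 18]
y = z − H·x̄ = [-24, 14]
S = H·P̄·Hᵀ + R = [184 -90; -90 96]
K = P̄·Hᵀ·S⁻¹ = [425/1594 -25/2391; 515/1594 251/2391; 220/797 818/2391]
x' = x̄ + K·y = [27388/2391, -680/2391, 17131/2391]
P' = (I − K·H)·P̄ = [55967/2391 -6049/2391 35270/2391; -6049/2391 2009/2391 -3112/2391; 35270/2391 -3112/2391 23294/2391]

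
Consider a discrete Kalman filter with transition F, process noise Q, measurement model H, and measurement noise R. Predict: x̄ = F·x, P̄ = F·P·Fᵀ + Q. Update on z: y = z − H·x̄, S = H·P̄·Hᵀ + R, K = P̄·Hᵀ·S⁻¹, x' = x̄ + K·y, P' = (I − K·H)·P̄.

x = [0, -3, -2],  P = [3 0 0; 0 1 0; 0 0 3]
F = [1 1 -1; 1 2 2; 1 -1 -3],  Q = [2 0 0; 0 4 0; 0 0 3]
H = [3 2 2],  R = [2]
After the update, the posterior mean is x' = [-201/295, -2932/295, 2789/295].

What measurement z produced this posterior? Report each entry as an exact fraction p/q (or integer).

x̄ = F·x = [-1, -10, 9]
P̄ = F·P·Fᵀ + Q = [9 -1 11; -1 23 -17; 11 -17 34]
S = H·P̄·Hᵀ + R = [295]
K = P̄·Hᵀ·S⁻¹ = [47/295; 9/295; 67/295]
x' − x̄ = [94/295, 18/295, 134/295] = K·y
y = (KᵀK)⁻¹·Kᵀ·(x' − x̄) = [2]
z = y + H·x̄ = [2] + [-5] = [-3]

z = [-3]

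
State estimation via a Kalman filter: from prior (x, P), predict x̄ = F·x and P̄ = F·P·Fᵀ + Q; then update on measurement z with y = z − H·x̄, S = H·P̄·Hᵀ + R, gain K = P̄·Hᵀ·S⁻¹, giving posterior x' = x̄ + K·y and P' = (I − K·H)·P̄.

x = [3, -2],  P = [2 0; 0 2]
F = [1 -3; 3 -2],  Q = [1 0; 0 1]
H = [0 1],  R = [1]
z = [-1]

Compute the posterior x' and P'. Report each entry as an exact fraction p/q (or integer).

x' = [0, -1/2]
P' = [66/7 9/14; 9/14 27/28]

x̄ = F·x = [9, 13]
P̄ = F·P·Fᵀ + Q = [21 18; 18 27]
y = z − H·x̄ = [-14]
S = H·P̄·Hᵀ + R = [28]
K = P̄·Hᵀ·S⁻¹ = [9/14; 27/28]
x' = x̄ + K·y = [0, -1/2]
P' = (I − K·H)·P̄ = [66/7 9/14; 9/14 27/28]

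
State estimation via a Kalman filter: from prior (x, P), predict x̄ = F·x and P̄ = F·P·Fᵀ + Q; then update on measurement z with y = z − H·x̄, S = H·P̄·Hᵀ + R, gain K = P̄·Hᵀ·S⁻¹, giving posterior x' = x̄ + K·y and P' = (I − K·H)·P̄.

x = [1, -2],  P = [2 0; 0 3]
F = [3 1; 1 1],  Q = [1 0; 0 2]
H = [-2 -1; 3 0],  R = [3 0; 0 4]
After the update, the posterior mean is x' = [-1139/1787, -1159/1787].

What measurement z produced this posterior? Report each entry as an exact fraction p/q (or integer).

z = [1, -3]

x̄ = F·x = [1, -1]
P̄ = F·P·Fᵀ + Q = [22 9; 9 7]
S = H·P̄·Hᵀ + R = [134 -159; -159 202]
K = P̄·Hᵀ·S⁻¹ = [-212/1787 417/1787; -757/1787 -357/1787]
x' − x̄ = [-2926/1787, 628/1787] = K·y
y = (KᵀK)⁻¹·Kᵀ·(x' − x̄) = [2, -6]
z = y + H·x̄ = [2, -6] + [-1, 3] = [1, -3]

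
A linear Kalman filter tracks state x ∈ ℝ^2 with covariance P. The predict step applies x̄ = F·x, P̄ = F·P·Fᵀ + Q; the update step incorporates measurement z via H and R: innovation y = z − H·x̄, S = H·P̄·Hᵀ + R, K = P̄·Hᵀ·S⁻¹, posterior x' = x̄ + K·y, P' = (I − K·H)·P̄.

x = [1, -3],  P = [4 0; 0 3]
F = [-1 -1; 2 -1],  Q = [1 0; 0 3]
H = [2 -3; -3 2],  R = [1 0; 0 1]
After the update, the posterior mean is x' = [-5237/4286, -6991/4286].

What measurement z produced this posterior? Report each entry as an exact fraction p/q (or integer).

z = [3, 1]

x̄ = F·x = [2, 5]
P̄ = F·P·Fᵀ + Q = [8 -5; -5 22]
S = H·P̄·Hᵀ + R = [291 -245; -245 221]
K = P̄·Hᵀ·S⁻¹ = [-1479/4286 -2299/4286; -2341/4286 -1451/4286]
x' − x̄ = [-13809/4286, -28421/4286] = K·y
y = (KᵀK)⁻¹·Kᵀ·(x' − x̄) = [14, -3]
z = y + H·x̄ = [14, -3] + [-11, 4] = [3, 1]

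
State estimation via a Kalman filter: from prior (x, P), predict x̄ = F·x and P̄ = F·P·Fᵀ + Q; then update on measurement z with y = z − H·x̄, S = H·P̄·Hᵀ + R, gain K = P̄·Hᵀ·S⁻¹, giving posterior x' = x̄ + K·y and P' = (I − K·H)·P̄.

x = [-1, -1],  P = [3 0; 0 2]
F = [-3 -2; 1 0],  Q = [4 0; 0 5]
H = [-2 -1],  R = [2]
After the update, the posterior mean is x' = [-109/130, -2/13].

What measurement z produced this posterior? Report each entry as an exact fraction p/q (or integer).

z = [2]

x̄ = F·x = [5, -1]
P̄ = F·P·Fᵀ + Q = [39 -9; -9 8]
S = H·P̄·Hᵀ + R = [130]
K = P̄·Hᵀ·S⁻¹ = [-69/130; 1/13]
x' − x̄ = [-759/130, 11/13] = K·y
y = (KᵀK)⁻¹·Kᵀ·(x' − x̄) = [11]
z = y + H·x̄ = [11] + [-9] = [2]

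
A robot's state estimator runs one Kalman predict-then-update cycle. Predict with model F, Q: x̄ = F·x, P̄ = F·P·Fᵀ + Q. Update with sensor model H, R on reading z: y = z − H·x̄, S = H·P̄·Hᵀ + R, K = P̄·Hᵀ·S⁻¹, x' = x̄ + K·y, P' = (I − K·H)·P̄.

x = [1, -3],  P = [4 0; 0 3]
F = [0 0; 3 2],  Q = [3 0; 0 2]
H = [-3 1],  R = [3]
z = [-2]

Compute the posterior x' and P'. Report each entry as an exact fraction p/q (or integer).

x̄ = F·x = [0, -3]
P̄ = F·P·Fᵀ + Q = [3 0; 0 50]
y = z − H·x̄ = [1]
S = H·P̄·Hᵀ + R = [80]
K = P̄·Hᵀ·S⁻¹ = [-9/80; 5/8]
x' = x̄ + K·y = [-9/80, -19/8]
P' = (I − K·H)·P̄ = [159/80 45/8; 45/8 75/4]

x' = [-9/80, -19/8]
P' = [159/80 45/8; 45/8 75/4]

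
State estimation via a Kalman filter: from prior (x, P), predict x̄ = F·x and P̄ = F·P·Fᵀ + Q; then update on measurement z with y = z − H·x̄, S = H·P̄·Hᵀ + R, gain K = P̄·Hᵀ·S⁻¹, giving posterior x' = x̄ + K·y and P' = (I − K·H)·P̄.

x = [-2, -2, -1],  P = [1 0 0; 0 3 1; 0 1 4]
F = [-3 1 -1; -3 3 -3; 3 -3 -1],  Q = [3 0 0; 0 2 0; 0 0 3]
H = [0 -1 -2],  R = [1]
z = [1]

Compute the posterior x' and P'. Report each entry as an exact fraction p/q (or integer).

x' = [5, 423/181, -299/181]
P' = [17 24 -12; 24 9736/181 -4858/181; -12 -4858/181 2469/181]

x̄ = F·x = [5, 3, 1]
P̄ = F·P·Fᵀ + Q = [17 24 -12; 24 56 -18; -12 -18 49]
y = z − H·x̄ = [6]
S = H·P̄·Hᵀ + R = [181]
K = P̄·Hᵀ·S⁻¹ = [0; -20/181; -80/181]
x' = x̄ + K·y = [5, 423/181, -299/181]
P' = (I − K·H)·P̄ = [17 24 -12; 24 9736/181 -4858/181; -12 -4858/181 2469/181]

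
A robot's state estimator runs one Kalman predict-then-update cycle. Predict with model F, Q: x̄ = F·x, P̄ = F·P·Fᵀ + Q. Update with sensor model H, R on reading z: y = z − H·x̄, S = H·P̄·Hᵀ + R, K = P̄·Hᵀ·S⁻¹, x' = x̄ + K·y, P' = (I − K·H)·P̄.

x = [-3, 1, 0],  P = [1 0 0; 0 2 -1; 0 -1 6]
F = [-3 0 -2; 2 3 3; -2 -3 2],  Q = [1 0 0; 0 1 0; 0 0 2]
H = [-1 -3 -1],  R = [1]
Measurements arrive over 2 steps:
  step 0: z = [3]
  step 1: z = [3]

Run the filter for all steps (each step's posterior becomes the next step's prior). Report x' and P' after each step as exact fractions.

step 0: x̄ = F·x = [9, -3, 3]
step 0: P̄ = F·P·Fᵀ + Q = [34 -36 -24; -36 59 17; -24 17 60]
step 0: y = z − H·x̄ = [6]
step 0: S = H·P̄·Hᵀ + R = [464]
step 0: K = P̄·Hᵀ·S⁻¹ = [49/232; -79/232; -3/16]
step 0: x' = x̄ + K·y = [1191/116, -585/116, 15/8]
step 0: P' = (I − K·H)·P̄ = [1543/116 -305/116 -45/8; -305/116 603/116 -101/8; -45/8 -101/8 699/16]
step 1: x̄ = F·x = [-1002/29, 2559/232, -48/29]
step 1: P̄ = F·P·Fᵀ + Q = [6611/29 -9825/58 -5310/29; -9825/58 77895/464 14083/58; -5310/29 14083/58 12809/29]
step 1: y = z − H·x̄ = [-27/232]
step 1: S = H·P̄·Hᵀ + R = [1046703/464]
step 1: K = P̄·Hᵀ·S⁻¹ = [30712/149529; -267749/1046703; -457976/1046703]
step 1: x' = x̄ + K·y = [-1723353/49843, 3858825/348901, -559725/348901]
step 1: P' = (I − K·H)·P̄ = [19857739/149529 -7607483/149529 2933998/149529; -7607483/149529 21214231/1046703 -10122563/1046703; 2933998/149529 -10122563/1046703 10287679/1046703]

step 0: x' = [1191/116, -585/116, 15/8], P' = [1543/116 -305/116 -45/8; -305/116 603/116 -101/8; -45/8 -101/8 699/16]
step 1: x' = [-1723353/49843, 3858825/348901, -559725/348901], P' = [19857739/149529 -7607483/149529 2933998/149529; -7607483/149529 21214231/1046703 -10122563/1046703; 2933998/149529 -10122563/1046703 10287679/1046703]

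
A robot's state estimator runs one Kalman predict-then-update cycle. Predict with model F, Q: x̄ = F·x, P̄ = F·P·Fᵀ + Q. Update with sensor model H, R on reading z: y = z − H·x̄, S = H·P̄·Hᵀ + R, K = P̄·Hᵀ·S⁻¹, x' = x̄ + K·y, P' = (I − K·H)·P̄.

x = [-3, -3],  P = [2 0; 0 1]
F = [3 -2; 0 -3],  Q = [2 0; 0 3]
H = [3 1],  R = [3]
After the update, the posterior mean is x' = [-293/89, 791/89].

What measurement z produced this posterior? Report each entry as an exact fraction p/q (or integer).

x̄ = F·x = [-3, 9]
P̄ = F·P·Fᵀ + Q = [24 6; 6 12]
S = H·P̄·Hᵀ + R = [267]
K = P̄·Hᵀ·S⁻¹ = [26/89; 10/89]
x' − x̄ = [-26/89, -10/89] = K·y
y = (KᵀK)⁻¹·Kᵀ·(x' − x̄) = [-1]
z = y + H·x̄ = [-1] + [0] = [-1]

z = [-1]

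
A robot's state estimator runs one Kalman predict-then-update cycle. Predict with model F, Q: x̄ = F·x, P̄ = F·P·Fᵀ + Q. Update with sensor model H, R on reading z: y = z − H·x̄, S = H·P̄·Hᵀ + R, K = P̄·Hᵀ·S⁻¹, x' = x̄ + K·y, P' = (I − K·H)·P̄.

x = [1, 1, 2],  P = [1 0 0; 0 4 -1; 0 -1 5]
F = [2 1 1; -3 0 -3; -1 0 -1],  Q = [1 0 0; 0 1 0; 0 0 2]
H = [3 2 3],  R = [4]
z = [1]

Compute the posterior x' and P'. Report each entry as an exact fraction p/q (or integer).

x' = [623/148, -617/148, -171/148]
P' = [807/74 -837/74 -255/74; -837/74 1045/74 177/74; -255/74 177/74 151/74]

x̄ = F·x = [5, -9, -3]
P̄ = F·P·Fᵀ + Q = [12 -18 -6; -18 55 18; -6 18 8]
y = z − H·x̄ = [13]
S = H·P̄·Hᵀ + R = [296]
K = P̄·Hᵀ·S⁻¹ = [-9/148; 55/148; 21/148]
x' = x̄ + K·y = [623/148, -617/148, -171/148]
P' = (I − K·H)·P̄ = [807/74 -837/74 -255/74; -837/74 1045/74 177/74; -255/74 177/74 151/74]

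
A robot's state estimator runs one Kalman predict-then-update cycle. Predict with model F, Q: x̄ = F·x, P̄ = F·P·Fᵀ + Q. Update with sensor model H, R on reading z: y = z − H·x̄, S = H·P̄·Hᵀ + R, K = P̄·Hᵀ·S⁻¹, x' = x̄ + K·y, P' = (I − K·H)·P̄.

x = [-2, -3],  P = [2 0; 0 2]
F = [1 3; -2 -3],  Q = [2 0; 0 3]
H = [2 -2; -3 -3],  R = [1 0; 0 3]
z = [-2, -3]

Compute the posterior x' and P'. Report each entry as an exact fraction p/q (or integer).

x̄ = F·x = [-11, 13]
P̄ = F·P·Fᵀ + Q = [22 -22; -22 29]
y = z − H·x̄ = [46, 3]
S = H·P̄·Hᵀ + R = [381 42; 42 66]
K = P̄·Hᵀ·S⁻¹ = [968/3897 -616/3897; -325/1299 -413/2598]
x' = x̄ + K·y = [-187/3897, 2635/2598]
P' = (I − K·H)·P̄ = [550/3897 22/1299; 22/1299 123/866]

x' = [-187/3897, 2635/2598]
P' = [550/3897 22/1299; 22/1299 123/866]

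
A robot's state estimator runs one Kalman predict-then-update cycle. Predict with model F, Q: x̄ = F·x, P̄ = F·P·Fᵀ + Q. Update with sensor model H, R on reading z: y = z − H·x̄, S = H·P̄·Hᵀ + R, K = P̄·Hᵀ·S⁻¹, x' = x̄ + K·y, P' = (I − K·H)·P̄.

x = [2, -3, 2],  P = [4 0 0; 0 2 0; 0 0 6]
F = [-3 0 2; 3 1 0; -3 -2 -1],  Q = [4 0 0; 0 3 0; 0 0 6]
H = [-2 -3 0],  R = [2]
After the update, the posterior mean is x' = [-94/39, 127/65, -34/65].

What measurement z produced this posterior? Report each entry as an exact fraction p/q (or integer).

z = [-1]

x̄ = F·x = [-2, 3, -2]
P̄ = F·P·Fᵀ + Q = [64 -36 24; -36 41 -40; 24 -40 56]
S = H·P̄·Hᵀ + R = [195]
K = P̄·Hᵀ·S⁻¹ = [-4/39; -17/65; 24/65]
x' − x̄ = [-16/39, -68/65, 96/65] = K·y
y = (KᵀK)⁻¹·Kᵀ·(x' − x̄) = [4]
z = y + H·x̄ = [4] + [-5] = [-1]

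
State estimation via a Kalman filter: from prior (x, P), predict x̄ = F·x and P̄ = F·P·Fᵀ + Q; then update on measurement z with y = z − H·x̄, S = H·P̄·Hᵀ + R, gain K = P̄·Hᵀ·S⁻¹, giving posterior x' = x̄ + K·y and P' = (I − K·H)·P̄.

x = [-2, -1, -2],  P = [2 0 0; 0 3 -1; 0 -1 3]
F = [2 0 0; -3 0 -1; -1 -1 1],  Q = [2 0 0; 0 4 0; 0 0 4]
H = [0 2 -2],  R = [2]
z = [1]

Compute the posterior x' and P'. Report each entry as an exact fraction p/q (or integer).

x' = [-180/71, 269/71, 227/71]
P' = [582/71 -484/71 -476/71; -484/71 717/71 694/71; -476/71 694/71 706/71]

x̄ = F·x = [-4, 8, 1]
P̄ = F·P·Fᵀ + Q = [10 -12 -4; -12 25 2; -4 2 14]
y = z − H·x̄ = [-13]
S = H·P̄·Hᵀ + R = [142]
K = P̄·Hᵀ·S⁻¹ = [-8/71; 23/71; -12/71]
x' = x̄ + K·y = [-180/71, 269/71, 227/71]
P' = (I − K·H)·P̄ = [582/71 -484/71 -476/71; -484/71 717/71 694/71; -476/71 694/71 706/71]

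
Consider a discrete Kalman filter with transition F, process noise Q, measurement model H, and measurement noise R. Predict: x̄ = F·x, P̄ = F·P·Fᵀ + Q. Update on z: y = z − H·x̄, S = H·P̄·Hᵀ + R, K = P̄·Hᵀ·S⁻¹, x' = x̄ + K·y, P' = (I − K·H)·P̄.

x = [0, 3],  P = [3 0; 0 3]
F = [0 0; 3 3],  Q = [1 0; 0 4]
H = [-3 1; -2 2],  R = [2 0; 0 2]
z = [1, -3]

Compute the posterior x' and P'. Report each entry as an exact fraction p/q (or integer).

x̄ = F·x = [0, 9]
P̄ = F·P·Fᵀ + Q = [1 0; 0 58]
y = z − H·x̄ = [-8, -21]
S = H·P̄·Hᵀ + R = [69 122; 122 238]
K = P̄·Hᵀ·S⁻¹ = [-235/769 114/769; -174/769 464/769]
x' = x̄ + K·y = [-514/769, -1431/769]
P' = (I − K·H)·P̄ = [292/769 406/769; 406/769 870/769]

x' = [-514/769, -1431/769]
P' = [292/769 406/769; 406/769 870/769]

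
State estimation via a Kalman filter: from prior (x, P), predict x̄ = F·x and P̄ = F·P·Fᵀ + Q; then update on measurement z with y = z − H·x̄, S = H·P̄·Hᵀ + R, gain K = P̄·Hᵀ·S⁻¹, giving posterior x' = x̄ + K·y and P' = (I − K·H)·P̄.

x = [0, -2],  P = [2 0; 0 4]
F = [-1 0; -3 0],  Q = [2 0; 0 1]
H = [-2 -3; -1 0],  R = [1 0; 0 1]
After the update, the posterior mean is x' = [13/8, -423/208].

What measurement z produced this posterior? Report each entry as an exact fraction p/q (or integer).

x̄ = F·x = [0, 0]
P̄ = F·P·Fᵀ + Q = [4 6; 6 19]
S = H·P̄·Hᵀ + R = [260 26; 26 5]
K = P̄·Hᵀ·S⁻¹ = [-1/24 -7/12; -63/208 3/8]
x' − x̄ = [13/8, -423/208] = K·y
y = (KᵀK)⁻¹·Kᵀ·(x' − x̄) = [3, -3]
z = y + H·x̄ = [3, -3] + [0, 0] = [3, -3]

z = [3, -3]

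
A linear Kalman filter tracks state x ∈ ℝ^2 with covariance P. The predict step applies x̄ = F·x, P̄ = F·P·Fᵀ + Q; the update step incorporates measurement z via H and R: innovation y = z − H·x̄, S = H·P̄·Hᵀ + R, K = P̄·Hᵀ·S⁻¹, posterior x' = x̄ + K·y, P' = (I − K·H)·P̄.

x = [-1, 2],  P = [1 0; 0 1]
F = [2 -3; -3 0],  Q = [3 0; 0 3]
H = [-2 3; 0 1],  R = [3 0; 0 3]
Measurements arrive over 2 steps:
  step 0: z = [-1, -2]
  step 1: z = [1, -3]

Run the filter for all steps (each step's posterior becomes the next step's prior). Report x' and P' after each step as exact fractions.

step 0: x' = [-1262/467, -947/467], P' = [1608/467 918/467; 918/467 660/467]
step 1: x' = [-26889/34139, -13224/34139], P' = [100469/34139 59268/34139; 59268/34139 45111/34139]

step 0: x̄ = F·x = [-8, 3]
step 0: P̄ = F·P·Fᵀ + Q = [16 -6; -6 12]
step 0: y = z − H·x̄ = [-26, -5]
step 0: S = H·P̄·Hᵀ + R = [247 48; 48 15]
step 0: K = P̄·Hᵀ·S⁻¹ = [-154/467 306/467; 48/467 220/467]
step 0: x' = x̄ + K·y = [-1262/467, -947/467]
step 0: P' = (I − K·H)·P̄ = [1608/467 918/467; 918/467 660/467]
step 1: x̄ = F·x = [317/467, 3786/467]
step 1: P̄ = F·P·Fᵀ + Q = [2757/467 -1386/467; -1386/467 15873/467]
step 1: y = z − H·x̄ = [-10257/467, -5187/467]
step 1: S = H·P̄·Hᵀ + R = [171918/467 50391/467; 50391/467 17274/467]
step 1: K = P̄·Hᵀ·S⁻¹ = [-23134/102417 19756/34139; 5599/34139 15037/34139]
step 1: x' = x̄ + K·y = [-26889/34139, -13224/34139]
step 1: P' = (I − K·H)·P̄ = [100469/34139 59268/34139; 59268/34139 45111/34139]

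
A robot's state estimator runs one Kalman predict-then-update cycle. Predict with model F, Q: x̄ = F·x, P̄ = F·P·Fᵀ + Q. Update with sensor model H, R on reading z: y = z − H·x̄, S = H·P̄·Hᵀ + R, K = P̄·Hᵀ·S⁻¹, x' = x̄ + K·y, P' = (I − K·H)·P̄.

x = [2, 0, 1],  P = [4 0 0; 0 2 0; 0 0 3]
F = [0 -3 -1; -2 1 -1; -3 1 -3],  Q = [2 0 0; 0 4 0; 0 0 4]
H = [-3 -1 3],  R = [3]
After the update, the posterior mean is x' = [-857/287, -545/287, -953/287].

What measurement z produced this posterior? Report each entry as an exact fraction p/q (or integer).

x̄ = F·x = [-1, -5, -9]
P̄ = F·P·Fᵀ + Q = [23 -3 3; -3 25 35; 3 35 69]
S = H·P̄·Hᵀ + R = [574]
K = P̄·Hᵀ·S⁻¹ = [-57/574; 89/574; 163/574]
x' − x̄ = [-570/287, 890/287, 1630/287] = K·y
y = (KᵀK)⁻¹·Kᵀ·(x' − x̄) = [20]
z = y + H·x̄ = [20] + [-19] = [1]

z = [1]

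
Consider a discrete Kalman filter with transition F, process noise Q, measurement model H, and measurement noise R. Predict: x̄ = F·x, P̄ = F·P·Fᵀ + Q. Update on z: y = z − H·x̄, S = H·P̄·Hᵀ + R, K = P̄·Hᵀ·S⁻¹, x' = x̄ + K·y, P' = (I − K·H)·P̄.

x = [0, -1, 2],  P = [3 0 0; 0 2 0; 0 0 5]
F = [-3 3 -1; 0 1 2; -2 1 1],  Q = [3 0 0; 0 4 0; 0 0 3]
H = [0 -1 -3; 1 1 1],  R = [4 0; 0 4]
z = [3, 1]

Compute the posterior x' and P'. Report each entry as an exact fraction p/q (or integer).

x' = [1480/1493, -1843/10451, -7414/10451]
P' = [15888/1493 -13772/1493 3696/1493; -13772/1493 127418/10451 -38078/10451; 3696/1493 -38078/10451 15590/10451]

x̄ = F·x = [-5, 3, 1]
P̄ = F·P·Fᵀ + Q = [53 -4 19; -4 26 12; 19 12 22]
y = z − H·x̄ = [9, 2]
S = H·P̄·Hᵀ + R = [300 -193; -193 159]
K = P̄·Hᵀ·S⁻¹ = [671/1493 1453/1493; -3296/10451 -1766/10451; -2173/10451 846/10451]
x' = x̄ + K·y = [1480/1493, -1843/10451, -7414/10451]
P' = (I − K·H)·P̄ = [15888/1493 -13772/1493 3696/1493; -13772/1493 127418/10451 -38078/10451; 3696/1493 -38078/10451 15590/10451]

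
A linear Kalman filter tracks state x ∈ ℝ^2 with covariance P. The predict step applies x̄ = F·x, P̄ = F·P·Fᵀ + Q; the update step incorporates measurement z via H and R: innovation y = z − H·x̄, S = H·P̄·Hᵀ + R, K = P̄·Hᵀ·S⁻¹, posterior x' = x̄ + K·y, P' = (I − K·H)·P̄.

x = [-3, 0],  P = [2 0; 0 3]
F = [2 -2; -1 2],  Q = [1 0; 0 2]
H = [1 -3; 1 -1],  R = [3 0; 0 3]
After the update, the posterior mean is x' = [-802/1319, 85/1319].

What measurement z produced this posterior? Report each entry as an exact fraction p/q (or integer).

z = [-2, 2]

x̄ = F·x = [-6, 3]
P̄ = F·P·Fᵀ + Q = [21 -16; -16 16]
S = H·P̄·Hᵀ + R = [264 133; 133 72]
K = P̄·Hᵀ·S⁻¹ = [47/1319 591/1319; -352/1319 64/1319]
x' − x̄ = [7112/1319, -3872/1319] = K·y
y = (KᵀK)⁻¹·Kᵀ·(x' − x̄) = [13, 11]
z = y + H·x̄ = [13, 11] + [-15, -9] = [-2, 2]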